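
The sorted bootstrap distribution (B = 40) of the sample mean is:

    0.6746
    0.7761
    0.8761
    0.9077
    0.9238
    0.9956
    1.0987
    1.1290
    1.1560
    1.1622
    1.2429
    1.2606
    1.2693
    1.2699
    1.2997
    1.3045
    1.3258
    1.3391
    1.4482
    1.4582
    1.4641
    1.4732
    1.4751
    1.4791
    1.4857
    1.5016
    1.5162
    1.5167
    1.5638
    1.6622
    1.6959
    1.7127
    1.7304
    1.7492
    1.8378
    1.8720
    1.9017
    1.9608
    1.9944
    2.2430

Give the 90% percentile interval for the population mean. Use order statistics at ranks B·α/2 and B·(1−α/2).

(0.7761, 1.9608)

α = 0.10; lower rank = 40 × 0.050 = 2; upper rank = 40 × 0.950 = 38.
The 2nd smallest replicate is 0.7761; the 38th is 1.9608.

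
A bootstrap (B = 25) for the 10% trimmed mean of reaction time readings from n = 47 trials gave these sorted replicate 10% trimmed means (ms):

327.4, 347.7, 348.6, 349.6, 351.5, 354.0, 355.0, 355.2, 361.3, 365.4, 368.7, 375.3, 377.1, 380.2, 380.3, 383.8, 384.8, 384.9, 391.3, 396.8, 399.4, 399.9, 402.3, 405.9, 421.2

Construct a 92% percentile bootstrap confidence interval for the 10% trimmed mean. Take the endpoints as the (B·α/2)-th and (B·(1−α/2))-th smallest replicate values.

(327.4, 405.9)

α = 0.08; lower rank = 25 × 0.040 = 1; upper rank = 25 × 0.960 = 24.
The 1st smallest replicate is 327.4; the 24th is 405.9.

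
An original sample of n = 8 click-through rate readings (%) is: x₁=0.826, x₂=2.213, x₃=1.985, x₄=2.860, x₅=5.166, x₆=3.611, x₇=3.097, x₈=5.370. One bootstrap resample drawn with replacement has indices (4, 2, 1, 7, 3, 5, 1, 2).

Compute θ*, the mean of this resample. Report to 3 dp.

θ* = 2.398

Resample values: 2.860, 2.213, 0.826, 3.097, 1.985, 5.166, 0.826, 2.213.
Mean = (2.860 + 2.213 + 0.826 + 3.097 + 1.985 + 5.166 + 0.826 + 2.213) / 8 = 19.1860 / 8 = 2.398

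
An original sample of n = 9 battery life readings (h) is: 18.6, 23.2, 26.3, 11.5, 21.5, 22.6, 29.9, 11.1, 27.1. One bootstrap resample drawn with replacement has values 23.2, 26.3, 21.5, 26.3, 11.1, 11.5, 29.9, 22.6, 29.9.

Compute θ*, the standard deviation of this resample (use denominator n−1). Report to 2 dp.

Mean = 22.4778; sum of squared deviations = 390.8556
s² = 390.8556 / 8 = 48.8569
s = √48.8569 = 6.99

θ* = 6.99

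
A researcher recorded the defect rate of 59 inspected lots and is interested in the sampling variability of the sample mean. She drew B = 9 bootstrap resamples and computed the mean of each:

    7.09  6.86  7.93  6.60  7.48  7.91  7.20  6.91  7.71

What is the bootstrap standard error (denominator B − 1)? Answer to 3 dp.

Bootstrap SE is the standard deviation of the 9 replicate means.
Mean of replicates: (7.09 + 6.86 + 7.93 + 6.60 + 7.48 + 7.91 + 7.20 + 6.91 + 7.71) / 9 = 65.6900 / 9 = 7.2989
Sum of squared deviations: (−0.2089)² + (−0.4389)² + (+0.6311)² + (−0.6989)² + (+0.1811)² + (+0.6111)² + (−0.0989)² + (−0.3889)² + (+0.4111)² = 1.8593
Variance = 1.8593 / 8 = 0.2324
SE* = √0.2324

SE* = 0.482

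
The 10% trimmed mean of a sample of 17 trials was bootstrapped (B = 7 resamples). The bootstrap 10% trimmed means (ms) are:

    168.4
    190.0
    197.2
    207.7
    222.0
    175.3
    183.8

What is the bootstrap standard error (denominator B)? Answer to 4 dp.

Bootstrap SE is the standard deviation of the 7 replicate 10% trimmed means.
Mean of replicates: (168.4 + 190.0 + 197.2 + 207.7 + 222.0 + 175.3 + 183.8) / 7 = 1344.40000 / 7 = 192.05714
Sum of squared deviations: (−23.65714)² + (−2.05714)² + (+5.14286)² + (+15.64286)² + (+29.94286)² + (−16.75714)² + (−8.25714)² = 2080.59714
Variance = 2080.59714 / 7 = 297.22816
SE* = √297.22816

SE* = 17.2403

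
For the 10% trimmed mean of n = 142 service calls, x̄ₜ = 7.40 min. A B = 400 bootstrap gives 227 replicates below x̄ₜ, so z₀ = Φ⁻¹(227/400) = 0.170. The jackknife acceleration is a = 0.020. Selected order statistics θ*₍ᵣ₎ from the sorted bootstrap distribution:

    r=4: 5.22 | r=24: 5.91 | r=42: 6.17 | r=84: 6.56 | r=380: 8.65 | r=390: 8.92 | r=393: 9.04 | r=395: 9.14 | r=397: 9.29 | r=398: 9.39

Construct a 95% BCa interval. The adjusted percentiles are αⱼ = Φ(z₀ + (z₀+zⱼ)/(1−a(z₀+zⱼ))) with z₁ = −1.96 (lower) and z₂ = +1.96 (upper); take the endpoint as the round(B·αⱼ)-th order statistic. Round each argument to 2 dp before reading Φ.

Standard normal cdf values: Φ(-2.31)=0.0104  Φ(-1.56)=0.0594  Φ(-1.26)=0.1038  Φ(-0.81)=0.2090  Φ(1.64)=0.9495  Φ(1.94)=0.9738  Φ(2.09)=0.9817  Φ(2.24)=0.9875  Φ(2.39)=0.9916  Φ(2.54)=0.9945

Lower: z₀ + z₁ = 0.170 + (-1.960) = -1.790; 1 − a(z₀+z₁) = 1 − (0.020)(-1.790) = 1.0358; argument = 0.170 + (-1.790)/1.0358 = -1.5581 → -1.56.
α₁ = Φ(-1.56) = 0.0594; rank = round(400 × 0.0594) = 24; θ*₍24₎ = 5.91.
Upper: z₀ + z₂ = 2.130; 1 − a(z₀+z₂) = 0.9574; argument = 2.3948 → 2.39; α₂ = 0.9916; rank = 397; θ*₍397₎ = 9.29.

(5.91, 9.29)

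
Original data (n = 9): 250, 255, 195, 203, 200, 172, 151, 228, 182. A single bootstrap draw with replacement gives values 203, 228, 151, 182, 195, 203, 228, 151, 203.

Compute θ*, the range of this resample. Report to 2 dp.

θ* = 77.00

Range = 228 − 151 = 77.00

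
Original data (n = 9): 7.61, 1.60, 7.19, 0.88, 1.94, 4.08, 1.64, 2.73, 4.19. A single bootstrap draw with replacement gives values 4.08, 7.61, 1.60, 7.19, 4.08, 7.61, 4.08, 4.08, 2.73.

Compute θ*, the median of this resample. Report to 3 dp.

Sorted: 1.60, 2.73, 4.08, 4.08, 4.08, 4.08, 7.19, 7.61, 7.61
Median = middle value = 4.080

θ* = 4.080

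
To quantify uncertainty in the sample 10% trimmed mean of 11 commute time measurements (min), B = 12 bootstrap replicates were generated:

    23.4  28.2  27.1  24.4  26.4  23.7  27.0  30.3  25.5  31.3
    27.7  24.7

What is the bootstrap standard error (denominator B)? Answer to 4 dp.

Bootstrap SE is the standard deviation of the 12 replicate 10% trimmed means.
Mean of replicates: (23.4 + 28.2 + 27.1 + 24.4 + 26.4 + 23.7 + 27.0 + 30.3 + 25.5 + 31.3 + 27.7 + 24.7) / 12 = 319.70000 / 12 = 26.64167
Sum of squared deviations: (−3.24167)² + (+1.55833)² + (+0.45833)² + (−2.24167)² + (−0.24167)² + (−2.94167)² + (+0.35833)² + (+3.65833)² + (−1.14167)² + (+4.65833)² + (+1.05833)² + (−1.94167)² = 68.28917
Variance = 68.28917 / 12 = 5.69076
SE* = √5.69076

SE* = 2.3855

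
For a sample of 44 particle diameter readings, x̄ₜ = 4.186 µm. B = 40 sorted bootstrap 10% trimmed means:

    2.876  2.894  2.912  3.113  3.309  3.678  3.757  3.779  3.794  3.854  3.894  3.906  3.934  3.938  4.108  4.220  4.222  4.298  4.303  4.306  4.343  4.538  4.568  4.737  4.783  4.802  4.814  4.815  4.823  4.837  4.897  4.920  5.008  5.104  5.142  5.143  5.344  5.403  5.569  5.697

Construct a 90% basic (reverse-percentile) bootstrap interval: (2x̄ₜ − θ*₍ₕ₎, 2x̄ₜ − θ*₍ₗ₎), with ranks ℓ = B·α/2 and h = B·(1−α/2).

(2.969, 5.478)

Percentile endpoints at ranks 2 and 38: θ*₍2₎ = 2.894, θ*₍38₎ = 5.403.
Basic interval reflects these around x̄ₜ:
  lower = 2 × 4.186 − 5.403 = 2.969
  upper = 2 × 4.186 − 2.894 = 5.478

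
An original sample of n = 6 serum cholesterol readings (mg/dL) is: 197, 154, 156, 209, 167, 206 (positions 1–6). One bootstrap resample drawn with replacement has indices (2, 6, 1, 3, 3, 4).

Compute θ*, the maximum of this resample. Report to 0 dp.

Resample values: 154, 206, 197, 156, 156, 209.
Maximum = 209

θ* = 209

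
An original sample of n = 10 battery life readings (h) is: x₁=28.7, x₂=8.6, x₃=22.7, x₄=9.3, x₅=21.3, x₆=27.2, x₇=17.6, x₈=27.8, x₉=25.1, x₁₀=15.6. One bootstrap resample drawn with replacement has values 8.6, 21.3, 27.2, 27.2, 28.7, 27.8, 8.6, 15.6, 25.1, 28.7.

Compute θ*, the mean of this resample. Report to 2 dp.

Mean = (8.6 + 21.3 + 27.2 + 27.2 + 28.7 + 27.8 + 8.6 + 15.6 + 25.1 + 28.7) / 10 = 218.80 / 10 = 21.88

θ* = 21.88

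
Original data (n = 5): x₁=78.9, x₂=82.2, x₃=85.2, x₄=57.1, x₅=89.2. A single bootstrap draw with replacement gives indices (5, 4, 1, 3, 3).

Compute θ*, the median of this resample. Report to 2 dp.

θ* = 85.20

Resample values: 89.2, 57.1, 78.9, 85.2, 85.2.
Sorted: 57.1, 78.9, 85.2, 85.2, 89.2
Median = middle value = 85.20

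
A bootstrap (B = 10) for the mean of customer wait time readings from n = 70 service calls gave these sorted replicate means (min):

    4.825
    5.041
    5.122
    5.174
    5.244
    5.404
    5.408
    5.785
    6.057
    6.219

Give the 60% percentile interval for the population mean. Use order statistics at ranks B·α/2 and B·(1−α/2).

(5.041, 5.785)

α = 0.40; lower rank = 10 × 0.200 = 2; upper rank = 10 × 0.800 = 8.
The 2nd smallest replicate is 5.041; the 8th is 5.785.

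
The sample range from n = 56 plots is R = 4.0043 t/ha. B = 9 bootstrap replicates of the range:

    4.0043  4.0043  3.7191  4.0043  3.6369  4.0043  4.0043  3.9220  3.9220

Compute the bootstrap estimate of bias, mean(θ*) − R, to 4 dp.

mean(θ*) = (4.0043 + 4.0043 + 3.7191 + 4.0043 + 3.6369 + 4.0043 + 4.0043 + 3.9220 + 3.9220) / 9 = 3.91350
bias = 3.91350 − 4.0043

bias = −0.0908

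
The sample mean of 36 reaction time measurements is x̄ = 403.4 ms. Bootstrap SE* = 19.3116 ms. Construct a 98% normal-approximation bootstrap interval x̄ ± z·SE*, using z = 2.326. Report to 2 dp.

(358.48, 448.32)

Margin = 2.326 × 19.3116 = 44.919
Interval: 403.4 ± 44.919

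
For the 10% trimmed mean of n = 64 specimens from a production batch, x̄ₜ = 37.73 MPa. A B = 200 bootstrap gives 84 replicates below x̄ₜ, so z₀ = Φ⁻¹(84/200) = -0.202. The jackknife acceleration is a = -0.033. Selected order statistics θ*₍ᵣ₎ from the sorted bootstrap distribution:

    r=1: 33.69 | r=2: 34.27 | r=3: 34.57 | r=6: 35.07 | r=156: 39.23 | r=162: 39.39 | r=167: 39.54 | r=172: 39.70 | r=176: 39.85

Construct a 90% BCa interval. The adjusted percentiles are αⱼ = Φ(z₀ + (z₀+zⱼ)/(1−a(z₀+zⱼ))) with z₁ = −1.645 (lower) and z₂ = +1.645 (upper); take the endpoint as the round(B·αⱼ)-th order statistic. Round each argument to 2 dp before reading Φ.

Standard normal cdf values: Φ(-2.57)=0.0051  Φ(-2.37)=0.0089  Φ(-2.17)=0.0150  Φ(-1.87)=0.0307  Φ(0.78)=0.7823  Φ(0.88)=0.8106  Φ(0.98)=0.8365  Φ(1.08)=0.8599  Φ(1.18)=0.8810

Lower: z₀ + z₁ = -0.202 + (-1.645) = -1.847; 1 − a(z₀+z₁) = 1 − (-0.033)(-1.847) = 0.9390; argument = -0.202 + (-1.847)/0.9390 = -2.1689 → -2.17.
α₁ = Φ(-2.17) = 0.0150; rank = round(200 × 0.0150) = 3; θ*₍3₎ = 34.57.
Upper: z₀ + z₂ = 1.443; 1 − a(z₀+z₂) = 1.0476; argument = 1.1754 → 1.18; α₂ = 0.8810; rank = 176; θ*₍176₎ = 39.85.

(34.57, 39.85)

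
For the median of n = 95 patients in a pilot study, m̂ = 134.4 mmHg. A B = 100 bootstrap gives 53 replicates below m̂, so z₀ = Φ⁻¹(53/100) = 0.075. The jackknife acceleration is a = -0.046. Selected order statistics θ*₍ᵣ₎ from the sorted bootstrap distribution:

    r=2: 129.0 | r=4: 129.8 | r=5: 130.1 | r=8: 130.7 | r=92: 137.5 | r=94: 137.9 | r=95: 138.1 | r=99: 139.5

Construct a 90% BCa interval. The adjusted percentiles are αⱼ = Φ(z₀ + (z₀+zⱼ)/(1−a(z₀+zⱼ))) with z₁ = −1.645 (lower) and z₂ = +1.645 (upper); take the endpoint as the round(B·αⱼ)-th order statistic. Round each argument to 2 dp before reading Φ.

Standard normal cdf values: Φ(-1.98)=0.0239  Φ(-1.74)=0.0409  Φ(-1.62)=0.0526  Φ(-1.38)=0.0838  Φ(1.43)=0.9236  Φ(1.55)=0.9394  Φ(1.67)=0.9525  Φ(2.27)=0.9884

Lower: z₀ + z₁ = 0.075 + (-1.645) = -1.570; 1 − a(z₀+z₁) = 1 − (-0.046)(-1.570) = 0.9278; argument = 0.075 + (-1.570)/0.9278 = -1.6172 → -1.62.
α₁ = Φ(-1.62) = 0.0526; rank = round(100 × 0.0526) = 5; θ*₍5₎ = 130.1.
Upper: z₀ + z₂ = 1.720; 1 − a(z₀+z₂) = 1.0791; argument = 1.6689 → 1.67; α₂ = 0.9525; rank = 95; θ*₍95₎ = 138.1.

(130.1, 138.1)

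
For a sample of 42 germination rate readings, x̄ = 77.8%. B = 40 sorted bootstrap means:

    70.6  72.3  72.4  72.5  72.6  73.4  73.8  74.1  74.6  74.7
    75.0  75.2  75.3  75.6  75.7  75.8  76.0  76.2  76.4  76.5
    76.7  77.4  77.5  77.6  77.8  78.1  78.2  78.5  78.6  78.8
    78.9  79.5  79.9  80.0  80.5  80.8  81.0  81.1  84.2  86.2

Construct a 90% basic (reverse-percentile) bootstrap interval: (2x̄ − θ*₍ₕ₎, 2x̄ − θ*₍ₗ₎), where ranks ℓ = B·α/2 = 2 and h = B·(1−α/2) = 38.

Percentile endpoints at ranks 2 and 38: θ*₍2₎ = 72.3, θ*₍38₎ = 81.1.
Basic interval reflects these around x̄:
  lower = 2 × 77.8 − 81.1 = 74.5
  upper = 2 × 77.8 − 72.3 = 83.3

(74.5, 83.3)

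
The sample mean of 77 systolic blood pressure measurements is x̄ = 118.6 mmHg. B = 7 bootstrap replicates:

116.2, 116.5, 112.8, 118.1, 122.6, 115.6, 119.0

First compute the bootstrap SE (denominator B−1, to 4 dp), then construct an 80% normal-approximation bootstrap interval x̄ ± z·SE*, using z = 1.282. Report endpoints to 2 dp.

Mean of replicates = 117.2571; sum of squared deviations = 56.5971; SE* = √(56.5971/6) = 3.0713
Margin = 1.282 × 3.0713 = 3.937
Interval: 118.6 ± 3.937

(114.66, 122.54)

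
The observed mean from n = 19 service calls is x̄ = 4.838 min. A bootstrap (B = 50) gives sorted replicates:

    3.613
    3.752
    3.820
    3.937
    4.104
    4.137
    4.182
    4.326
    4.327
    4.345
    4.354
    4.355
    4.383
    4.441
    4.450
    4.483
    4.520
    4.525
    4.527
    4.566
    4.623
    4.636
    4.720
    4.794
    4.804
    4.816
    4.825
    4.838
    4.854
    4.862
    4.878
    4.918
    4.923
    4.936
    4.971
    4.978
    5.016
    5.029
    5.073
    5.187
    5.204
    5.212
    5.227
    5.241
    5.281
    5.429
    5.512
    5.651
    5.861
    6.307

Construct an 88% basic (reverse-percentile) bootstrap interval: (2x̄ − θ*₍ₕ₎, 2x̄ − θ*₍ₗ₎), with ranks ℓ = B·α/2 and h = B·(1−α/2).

Percentile endpoints at ranks 3 and 47: θ*₍3₎ = 3.820, θ*₍47₎ = 5.512.
Basic interval reflects these around x̄:
  lower = 2 × 4.838 − 5.512 = 4.164
  upper = 2 × 4.838 − 3.820 = 5.856

(4.164, 5.856)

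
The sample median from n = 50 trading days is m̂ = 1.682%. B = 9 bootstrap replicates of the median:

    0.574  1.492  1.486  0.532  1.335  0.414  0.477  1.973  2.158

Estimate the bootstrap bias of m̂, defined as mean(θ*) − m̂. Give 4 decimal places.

mean(θ*) = (0.574 + 1.492 + 1.486 + 0.532 + 1.335 + 0.414 + 0.477 + 1.973 + 2.158) / 9 = 1.16011
bias = 1.16011 − 1.682

bias = −0.5219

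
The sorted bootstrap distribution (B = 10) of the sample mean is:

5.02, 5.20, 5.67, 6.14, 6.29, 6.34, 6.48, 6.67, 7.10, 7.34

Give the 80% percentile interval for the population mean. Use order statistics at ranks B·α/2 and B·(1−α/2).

α = 0.20; lower rank = 10 × 0.100 = 1; upper rank = 10 × 0.900 = 9.
The 1st smallest replicate is 5.02; the 9th is 7.10.

(5.02, 7.10)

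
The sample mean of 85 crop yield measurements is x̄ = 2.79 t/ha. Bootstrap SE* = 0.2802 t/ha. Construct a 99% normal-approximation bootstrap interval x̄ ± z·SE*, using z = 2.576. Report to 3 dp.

Margin = 2.576 × 0.2802 = 0.7218
Interval: 2.79 ± 0.7218

(2.068, 3.512)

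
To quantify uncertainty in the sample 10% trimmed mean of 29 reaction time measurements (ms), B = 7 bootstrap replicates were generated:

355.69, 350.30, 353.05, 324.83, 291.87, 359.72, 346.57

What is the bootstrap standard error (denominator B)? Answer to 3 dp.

SE* = 22.363

Bootstrap SE is the standard deviation of the 7 replicate 10% trimmed means.
Mean of replicates: (355.69 + 350.30 + 353.05 + 324.83 + 291.87 + 359.72 + 346.57) / 7 = 2382.0300 / 7 = 340.2900
Sum of squared deviations: (+15.4000)² + (+10.0100)² + (+12.7600)² + (−15.4600)² + (−48.4200)² + (+19.4300)² + (+6.2800)² = 3500.6490
Variance = 3500.6490 / 7 = 500.0927
SE* = √500.0927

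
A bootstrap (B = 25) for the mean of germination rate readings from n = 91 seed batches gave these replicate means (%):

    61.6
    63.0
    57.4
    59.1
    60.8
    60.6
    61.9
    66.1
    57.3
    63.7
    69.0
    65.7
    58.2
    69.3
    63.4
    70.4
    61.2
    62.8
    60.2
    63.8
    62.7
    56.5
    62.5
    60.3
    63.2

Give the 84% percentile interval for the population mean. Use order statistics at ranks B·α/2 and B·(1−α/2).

(57.3, 69.0)

Sorted replicates: 56.5, 57.3, 57.4, 58.2, 59.1, 60.2, 60.3, 60.6, 60.8, 61.2, 61.6, 61.9, 62.5, 62.7, 62.8, 63.0, 63.2, 63.4, 63.7, 63.8, 65.7, 66.1, 69.0, 69.3, 70.4
α = 0.16; lower rank = 25 × 0.080 = 2; upper rank = 25 × 0.920 = 23.
The 2nd smallest replicate is 57.3; the 23rd is 69.0.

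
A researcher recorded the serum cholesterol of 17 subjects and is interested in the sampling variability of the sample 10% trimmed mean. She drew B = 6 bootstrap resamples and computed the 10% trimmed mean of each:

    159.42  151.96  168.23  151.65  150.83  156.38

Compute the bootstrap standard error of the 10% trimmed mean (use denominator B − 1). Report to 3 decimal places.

SE* = 6.669

Bootstrap SE is the standard deviation of the 6 replicate 10% trimmed means.
Mean of replicates: (159.42 + 151.96 + 168.23 + 151.65 + 150.83 + 156.38) / 6 = 938.4700 / 6 = 156.4117
Sum of squared deviations: (+3.0083)² + (−4.4517)² + (+11.8183)² + (−4.7617)² + (−5.5817)² + (−0.0317)² = 222.3699
Variance = 222.3699 / 5 = 44.4740
SE* = √44.4740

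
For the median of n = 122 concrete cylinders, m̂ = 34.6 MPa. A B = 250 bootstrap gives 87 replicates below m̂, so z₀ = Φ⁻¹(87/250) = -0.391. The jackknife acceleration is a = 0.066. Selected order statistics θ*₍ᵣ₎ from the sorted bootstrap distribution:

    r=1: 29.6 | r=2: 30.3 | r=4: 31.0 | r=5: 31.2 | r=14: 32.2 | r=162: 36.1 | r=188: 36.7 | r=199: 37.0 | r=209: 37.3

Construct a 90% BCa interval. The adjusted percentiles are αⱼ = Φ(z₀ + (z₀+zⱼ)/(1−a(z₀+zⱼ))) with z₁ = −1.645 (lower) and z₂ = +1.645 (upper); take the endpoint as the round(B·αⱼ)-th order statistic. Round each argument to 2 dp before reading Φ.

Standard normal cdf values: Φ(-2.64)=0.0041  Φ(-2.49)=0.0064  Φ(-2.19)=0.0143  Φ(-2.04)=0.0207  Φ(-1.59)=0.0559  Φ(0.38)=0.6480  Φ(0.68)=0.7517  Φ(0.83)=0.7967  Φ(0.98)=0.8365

(31.0, 37.3)

Lower: z₀ + z₁ = -0.391 + (-1.645) = -2.036; 1 − a(z₀+z₁) = 1 − (0.066)(-2.036) = 1.1344; argument = -0.391 + (-2.036)/1.1344 = -2.1858 → -2.19.
α₁ = Φ(-2.19) = 0.0143; rank = round(250 × 0.0143) = 4; θ*₍4₎ = 31.0.
Upper: z₀ + z₂ = 1.254; 1 − a(z₀+z₂) = 0.9172; argument = 0.9762 → 0.98; α₂ = 0.8365; rank = 209; θ*₍209₎ = 37.3.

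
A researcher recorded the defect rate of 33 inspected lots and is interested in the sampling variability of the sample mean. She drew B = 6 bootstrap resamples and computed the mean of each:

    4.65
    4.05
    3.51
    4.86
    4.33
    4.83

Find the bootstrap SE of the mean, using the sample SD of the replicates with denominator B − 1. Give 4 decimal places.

Bootstrap SE is the standard deviation of the 6 replicate means.
Mean of replicates: (4.65 + 4.05 + 3.51 + 4.86 + 4.33 + 4.83) / 6 = 26.23000 / 6 = 4.37167
Sum of squared deviations: (+0.27833)² + (−0.32167)² + (−0.86167)² + (+0.48833)² + (−0.04167)² + (+0.45833)² = 1.37368
Variance = 1.37368 / 5 = 0.27474
SE* = √0.27474

SE* = 0.5242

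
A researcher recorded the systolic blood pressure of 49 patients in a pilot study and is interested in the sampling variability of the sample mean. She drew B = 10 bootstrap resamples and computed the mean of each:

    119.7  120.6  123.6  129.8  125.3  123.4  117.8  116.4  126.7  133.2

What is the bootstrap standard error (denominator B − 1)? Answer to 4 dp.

SE* = 5.2999

Bootstrap SE is the standard deviation of the 10 replicate means.
Mean of replicates: (119.7 + 120.6 + 123.6 + 129.8 + 125.3 + 123.4 + 117.8 + 116.4 + 126.7 + 133.2) / 10 = 1236.50000 / 10 = 123.65000
Sum of squared deviations: (−3.95000)² + (−3.05000)² + (−0.05000)² + (+6.15000)² + (+1.65000)² + (−0.25000)² + (−5.85000)² + (−7.25000)² + (+3.05000)² + (+9.55000)² = 252.80500
Variance = 252.80500 / 9 = 28.08944
SE* = √28.08944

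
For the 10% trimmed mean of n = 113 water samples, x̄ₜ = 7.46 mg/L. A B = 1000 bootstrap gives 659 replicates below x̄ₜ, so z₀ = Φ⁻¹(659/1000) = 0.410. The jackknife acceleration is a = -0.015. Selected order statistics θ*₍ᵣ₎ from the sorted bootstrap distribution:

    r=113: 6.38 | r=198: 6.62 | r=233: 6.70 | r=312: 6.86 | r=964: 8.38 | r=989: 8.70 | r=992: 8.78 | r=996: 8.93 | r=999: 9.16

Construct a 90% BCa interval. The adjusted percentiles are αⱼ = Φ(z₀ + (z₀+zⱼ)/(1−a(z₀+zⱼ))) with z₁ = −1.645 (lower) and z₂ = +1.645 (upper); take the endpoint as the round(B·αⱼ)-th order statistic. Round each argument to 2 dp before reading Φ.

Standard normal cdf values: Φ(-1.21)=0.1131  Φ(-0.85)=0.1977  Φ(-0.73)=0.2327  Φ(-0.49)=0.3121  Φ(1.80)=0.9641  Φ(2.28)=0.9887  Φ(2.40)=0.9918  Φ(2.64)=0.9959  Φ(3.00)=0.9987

(6.62, 8.78)

Lower: z₀ + z₁ = 0.410 + (-1.645) = -1.235; 1 − a(z₀+z₁) = 1 − (-0.015)(-1.235) = 0.9815; argument = 0.410 + (-1.235)/0.9815 = -0.8483 → -0.85.
α₁ = Φ(-0.85) = 0.1977; rank = round(1000 × 0.1977) = 198; θ*₍198₎ = 6.62.
Upper: z₀ + z₂ = 2.055; 1 − a(z₀+z₂) = 1.0308; argument = 2.4035 → 2.40; α₂ = 0.9918; rank = 992; θ*₍992₎ = 8.78.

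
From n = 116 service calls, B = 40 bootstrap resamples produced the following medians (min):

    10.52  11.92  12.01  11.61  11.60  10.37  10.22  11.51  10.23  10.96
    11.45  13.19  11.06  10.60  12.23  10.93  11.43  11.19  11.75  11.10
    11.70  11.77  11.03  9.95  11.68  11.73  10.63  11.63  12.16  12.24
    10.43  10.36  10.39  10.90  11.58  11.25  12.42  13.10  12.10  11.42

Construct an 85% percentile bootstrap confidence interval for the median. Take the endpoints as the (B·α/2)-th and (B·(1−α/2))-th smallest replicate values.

(10.23, 12.24)

Sorted replicates: 9.95, 10.22, 10.23, 10.36, 10.37, 10.39, 10.43, 10.52, 10.60, 10.63, 10.90, 10.93, 10.96, 11.03, 11.06, 11.10, 11.19, 11.25, 11.42, 11.43, 11.45, 11.51, 11.58, 11.60, 11.61, 11.63, 11.68, 11.70, 11.73, 11.75, 11.77, 11.92, 12.01, 12.10, 12.16, 12.23, 12.24, 12.42, 13.10, 13.19
α = 0.15; lower rank = 40 × 0.075 = 3; upper rank = 40 × 0.925 = 37.
The 3rd smallest replicate is 10.23; the 37th is 12.24.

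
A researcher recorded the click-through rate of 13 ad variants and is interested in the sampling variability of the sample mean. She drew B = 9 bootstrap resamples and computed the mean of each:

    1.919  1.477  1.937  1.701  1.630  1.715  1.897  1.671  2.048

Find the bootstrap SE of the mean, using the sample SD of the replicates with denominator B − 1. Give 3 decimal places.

SE* = 0.182

Bootstrap SE is the standard deviation of the 9 replicate means.
Mean of replicates: (1.919 + 1.477 + 1.937 + 1.701 + 1.630 + 1.715 + 1.897 + 1.671 + 2.048) / 9 = 15.9950 / 9 = 1.7772
Sum of squared deviations: (+0.1418)² + (−0.3002)² + (+0.1598)² + (−0.0762)² + (−0.1472)² + (−0.0622)² + (+0.1198)² + (−0.1062)² + (+0.2708)² = 0.2661
Variance = 0.2661 / 8 = 0.0333
SE* = √0.0333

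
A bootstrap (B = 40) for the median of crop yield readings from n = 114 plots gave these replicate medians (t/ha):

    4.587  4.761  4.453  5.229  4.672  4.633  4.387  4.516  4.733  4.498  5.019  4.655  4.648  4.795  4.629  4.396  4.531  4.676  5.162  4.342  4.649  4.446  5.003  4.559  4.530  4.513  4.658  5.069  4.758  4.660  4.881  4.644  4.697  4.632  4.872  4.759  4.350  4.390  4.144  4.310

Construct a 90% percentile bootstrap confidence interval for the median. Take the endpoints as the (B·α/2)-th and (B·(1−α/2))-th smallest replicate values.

(4.310, 5.069)

Sorted replicates: 4.144, 4.310, 4.342, 4.350, 4.387, 4.390, 4.396, 4.446, 4.453, 4.498, 4.513, 4.516, 4.530, 4.531, 4.559, 4.587, 4.629, 4.632, 4.633, 4.644, 4.648, 4.649, 4.655, 4.658, 4.660, 4.672, 4.676, 4.697, 4.733, 4.758, 4.759, 4.761, 4.795, 4.872, 4.881, 5.003, 5.019, 5.069, 5.162, 5.229
α = 0.10; lower rank = 40 × 0.050 = 2; upper rank = 40 × 0.950 = 38.
The 2nd smallest replicate is 4.310; the 38th is 5.069.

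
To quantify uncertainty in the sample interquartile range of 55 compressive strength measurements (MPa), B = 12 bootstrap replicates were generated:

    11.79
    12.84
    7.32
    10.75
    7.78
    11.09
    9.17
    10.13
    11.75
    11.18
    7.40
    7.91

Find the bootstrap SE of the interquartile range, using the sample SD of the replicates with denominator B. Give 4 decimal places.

SE* = 1.8564

Bootstrap SE is the standard deviation of the 12 replicate interquartile ranges.
Mean of replicates: (11.79 + 12.84 + 7.32 + 10.75 + 7.78 + 11.09 + 9.17 + 10.13 + 11.75 + 11.18 + 7.40 + 7.91) / 12 = 119.11000 / 12 = 9.92583
Sum of squared deviations: (+1.86417)² + (+2.91417)² + (−2.60583)² + (+0.82417)² + (−2.14583)² + (+1.16417)² + (−0.75583)² + (+0.20417)² + (+1.82417)² + (+1.25417)² + (−2.52583)² + (−2.01583)² = 41.35389
Variance = 41.35389 / 12 = 3.44616
SE* = √3.44616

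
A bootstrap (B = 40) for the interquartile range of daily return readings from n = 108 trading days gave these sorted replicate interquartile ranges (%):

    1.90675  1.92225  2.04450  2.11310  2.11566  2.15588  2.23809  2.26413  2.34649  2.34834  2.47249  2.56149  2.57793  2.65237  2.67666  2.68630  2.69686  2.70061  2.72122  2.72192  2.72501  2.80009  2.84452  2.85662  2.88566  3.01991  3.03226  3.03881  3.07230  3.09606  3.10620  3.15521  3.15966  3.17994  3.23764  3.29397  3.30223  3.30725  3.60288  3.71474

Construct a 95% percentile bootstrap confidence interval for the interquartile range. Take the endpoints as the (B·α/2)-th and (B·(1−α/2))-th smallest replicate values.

α = 0.05; lower rank = 40 × 0.025 = 1; upper rank = 40 × 0.975 = 39.
The 1st smallest replicate is 1.90675; the 39th is 3.60288.

(1.90675, 3.60288)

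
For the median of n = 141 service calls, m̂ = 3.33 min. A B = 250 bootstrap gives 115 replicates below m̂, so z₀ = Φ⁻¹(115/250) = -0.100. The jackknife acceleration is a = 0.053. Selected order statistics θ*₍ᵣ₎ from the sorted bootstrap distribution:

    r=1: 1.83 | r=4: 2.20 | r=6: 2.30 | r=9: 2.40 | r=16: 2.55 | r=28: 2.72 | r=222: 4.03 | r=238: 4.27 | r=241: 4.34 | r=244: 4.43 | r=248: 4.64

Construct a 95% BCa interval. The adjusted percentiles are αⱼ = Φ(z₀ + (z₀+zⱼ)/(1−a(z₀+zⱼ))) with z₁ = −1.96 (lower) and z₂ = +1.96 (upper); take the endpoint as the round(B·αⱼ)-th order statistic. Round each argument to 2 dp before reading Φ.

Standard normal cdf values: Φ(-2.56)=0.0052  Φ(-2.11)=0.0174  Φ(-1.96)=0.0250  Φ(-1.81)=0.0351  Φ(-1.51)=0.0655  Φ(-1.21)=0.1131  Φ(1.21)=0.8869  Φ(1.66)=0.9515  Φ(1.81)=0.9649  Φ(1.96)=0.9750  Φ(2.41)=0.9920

Lower: z₀ + z₁ = -0.100 + (-1.960) = -2.060; 1 − a(z₀+z₁) = 1 − (0.053)(-2.060) = 1.1092; argument = -0.100 + (-2.060)/1.1092 = -1.9572 → -1.96.
α₁ = Φ(-1.96) = 0.0250; rank = round(250 × 0.0250) = 6; θ*₍6₎ = 2.30.
Upper: z₀ + z₂ = 1.860; 1 − a(z₀+z₂) = 0.9014; argument = 1.9634 → 1.96; α₂ = 0.9750; rank = 244; θ*₍244₎ = 4.43.

(2.30, 4.43)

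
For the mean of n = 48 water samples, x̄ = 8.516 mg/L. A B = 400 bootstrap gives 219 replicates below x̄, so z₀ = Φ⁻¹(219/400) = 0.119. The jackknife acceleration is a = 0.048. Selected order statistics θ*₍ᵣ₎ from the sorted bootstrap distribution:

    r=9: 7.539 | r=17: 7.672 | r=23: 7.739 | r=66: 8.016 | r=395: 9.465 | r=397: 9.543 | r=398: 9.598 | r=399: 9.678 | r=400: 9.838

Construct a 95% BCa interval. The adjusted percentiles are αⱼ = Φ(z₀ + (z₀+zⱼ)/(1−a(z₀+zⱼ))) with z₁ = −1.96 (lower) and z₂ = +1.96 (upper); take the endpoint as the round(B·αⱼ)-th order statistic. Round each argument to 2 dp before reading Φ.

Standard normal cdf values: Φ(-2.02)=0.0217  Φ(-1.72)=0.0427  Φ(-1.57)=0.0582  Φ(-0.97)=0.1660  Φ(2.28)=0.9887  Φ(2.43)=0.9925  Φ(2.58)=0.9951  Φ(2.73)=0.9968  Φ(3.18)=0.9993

(7.739, 9.543)

Lower: z₀ + z₁ = 0.119 + (-1.960) = -1.841; 1 − a(z₀+z₁) = 1 − (0.048)(-1.841) = 1.0884; argument = 0.119 + (-1.841)/1.0884 = -1.5725 → -1.57.
α₁ = Φ(-1.57) = 0.0582; rank = round(400 × 0.0582) = 23; θ*₍23₎ = 7.739.
Upper: z₀ + z₂ = 2.079; 1 − a(z₀+z₂) = 0.9002; argument = 2.4285 → 2.43; α₂ = 0.9925; rank = 397; θ*₍397₎ = 9.543.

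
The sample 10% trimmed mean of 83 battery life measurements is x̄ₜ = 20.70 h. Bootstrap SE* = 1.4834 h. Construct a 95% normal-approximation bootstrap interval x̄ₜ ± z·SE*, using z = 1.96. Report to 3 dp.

Margin = 1.96 × 1.4834 = 2.9075
Interval: 20.70 ± 2.9075

(17.793, 23.607)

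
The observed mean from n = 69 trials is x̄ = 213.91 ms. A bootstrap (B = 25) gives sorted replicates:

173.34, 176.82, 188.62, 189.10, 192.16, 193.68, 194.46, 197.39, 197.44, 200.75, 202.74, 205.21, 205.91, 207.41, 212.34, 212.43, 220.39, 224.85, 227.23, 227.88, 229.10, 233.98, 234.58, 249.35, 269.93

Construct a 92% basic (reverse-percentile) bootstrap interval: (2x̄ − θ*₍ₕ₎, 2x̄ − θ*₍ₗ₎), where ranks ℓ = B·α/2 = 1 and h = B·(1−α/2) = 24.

(178.47, 254.48)

Percentile endpoints at ranks 1 and 24: θ*₍1₎ = 173.34, θ*₍24₎ = 249.35.
Basic interval reflects these around x̄:
  lower = 2 × 213.91 − 249.35 = 178.47
  upper = 2 × 213.91 − 173.34 = 254.48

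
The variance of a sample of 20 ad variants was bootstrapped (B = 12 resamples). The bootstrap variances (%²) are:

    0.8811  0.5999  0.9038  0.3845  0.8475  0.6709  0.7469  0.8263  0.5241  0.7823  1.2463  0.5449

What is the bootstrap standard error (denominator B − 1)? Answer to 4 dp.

Bootstrap SE is the standard deviation of the 12 replicate variances.
Mean of replicates: (0.8811 + 0.5999 + 0.9038 + 0.3845 + 0.8475 + 0.6709 + 0.7469 + 0.8263 + 0.5241 + 0.7823 + 1.2463 + 0.5449) / 12 = 8.95850 / 12 = 0.74654
Sum of squared deviations: (+0.13456)² + (−0.14664)² + (+0.15726)² + (−0.36204)² + (+0.10096)² + (−0.07564)² + (+0.00036)² + (+0.07976)² + (−0.22244)² + (+0.03576)² + (+0.49976)² + (−0.20164)² = 0.55887
Variance = 0.55887 / 11 = 0.05081
SE* = √0.05081

SE* = 0.2254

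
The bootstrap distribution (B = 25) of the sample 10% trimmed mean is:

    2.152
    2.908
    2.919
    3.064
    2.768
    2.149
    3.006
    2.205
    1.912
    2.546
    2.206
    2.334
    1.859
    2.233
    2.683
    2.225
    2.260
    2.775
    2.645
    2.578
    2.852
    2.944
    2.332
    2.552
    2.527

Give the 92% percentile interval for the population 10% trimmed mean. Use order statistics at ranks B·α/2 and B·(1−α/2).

Sorted replicates: 1.859, 1.912, 2.149, 2.152, 2.205, 2.206, 2.225, 2.233, 2.260, 2.332, 2.334, 2.527, 2.546, 2.552, 2.578, 2.645, 2.683, 2.768, 2.775, 2.852, 2.908, 2.919, 2.944, 3.006, 3.064
α = 0.08; lower rank = 25 × 0.040 = 1; upper rank = 25 × 0.960 = 24.
The 1st smallest replicate is 1.859; the 24th is 3.006.

(1.859, 3.006)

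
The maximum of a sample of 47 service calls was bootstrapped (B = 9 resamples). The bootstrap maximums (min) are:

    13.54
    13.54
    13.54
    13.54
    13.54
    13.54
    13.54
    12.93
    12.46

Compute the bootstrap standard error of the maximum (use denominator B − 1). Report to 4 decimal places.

SE* = 0.3907

Bootstrap SE is the standard deviation of the 9 replicate maximums.
Mean of replicates: (13.54 + 13.54 + 13.54 + 13.54 + 13.54 + 13.54 + 13.54 + 12.93 + 12.46) / 9 = 120.17000 / 9 = 13.35222
Sum of squared deviations: (+0.18778)² + (+0.18778)² + (+0.18778)² + (+0.18778)² + (+0.18778)² + (+0.18778)² + (+0.18778)² + (−0.42222)² + (−0.89222)² = 1.22116
Variance = 1.22116 / 8 = 0.15264
SE* = √0.15264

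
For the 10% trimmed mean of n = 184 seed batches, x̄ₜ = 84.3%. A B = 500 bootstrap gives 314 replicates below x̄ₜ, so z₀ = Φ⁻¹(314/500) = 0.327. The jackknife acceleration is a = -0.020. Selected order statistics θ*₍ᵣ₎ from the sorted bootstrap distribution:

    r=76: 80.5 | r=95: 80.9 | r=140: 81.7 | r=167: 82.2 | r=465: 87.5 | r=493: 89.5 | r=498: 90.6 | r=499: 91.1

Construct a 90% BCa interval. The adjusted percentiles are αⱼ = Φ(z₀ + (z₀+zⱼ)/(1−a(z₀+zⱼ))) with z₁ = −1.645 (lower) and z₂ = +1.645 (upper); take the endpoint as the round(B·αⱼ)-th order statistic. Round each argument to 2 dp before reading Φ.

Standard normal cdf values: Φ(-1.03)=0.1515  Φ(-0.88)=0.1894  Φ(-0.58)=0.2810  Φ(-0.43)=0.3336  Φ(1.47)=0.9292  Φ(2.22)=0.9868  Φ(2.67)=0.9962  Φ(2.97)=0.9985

(80.5, 89.5)

Lower: z₀ + z₁ = 0.327 + (-1.645) = -1.318; 1 − a(z₀+z₁) = 1 − (-0.020)(-1.318) = 0.9736; argument = 0.327 + (-1.318)/0.9736 = -1.0267 → -1.03.
α₁ = Φ(-1.03) = 0.1515; rank = round(500 × 0.1515) = 76; θ*₍76₎ = 80.5.
Upper: z₀ + z₂ = 1.972; 1 − a(z₀+z₂) = 1.0394; argument = 2.2242 → 2.22; α₂ = 0.9868; rank = 493; θ*₍493₎ = 89.5.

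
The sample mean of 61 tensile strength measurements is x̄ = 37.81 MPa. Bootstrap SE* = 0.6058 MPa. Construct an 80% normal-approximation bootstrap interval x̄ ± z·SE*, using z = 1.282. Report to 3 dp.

(37.033, 38.587)

Margin = 1.282 × 0.6058 = 0.7766
Interval: 37.81 ± 0.7766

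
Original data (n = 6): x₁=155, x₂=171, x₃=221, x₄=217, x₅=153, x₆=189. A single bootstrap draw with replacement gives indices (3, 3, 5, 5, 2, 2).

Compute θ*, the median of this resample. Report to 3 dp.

Resample values: 221, 221, 153, 153, 171, 171.
Sorted: 153, 153, 171, 171, 221, 221
Median = average of the two middle values = 171.000

θ* = 171.000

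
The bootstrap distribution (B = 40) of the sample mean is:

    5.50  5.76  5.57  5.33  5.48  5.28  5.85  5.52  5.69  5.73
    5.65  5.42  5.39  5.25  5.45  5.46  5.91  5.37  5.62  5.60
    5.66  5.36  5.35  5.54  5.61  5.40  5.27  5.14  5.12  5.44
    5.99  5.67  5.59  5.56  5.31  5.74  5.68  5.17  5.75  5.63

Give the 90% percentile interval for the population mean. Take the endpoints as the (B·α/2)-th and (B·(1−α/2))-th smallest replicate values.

(5.14, 5.85)

Sorted replicates: 5.12, 5.14, 5.17, 5.25, 5.27, 5.28, 5.31, 5.33, 5.35, 5.36, 5.37, 5.39, 5.40, 5.42, 5.44, 5.45, 5.46, 5.48, 5.50, 5.52, 5.54, 5.56, 5.57, 5.59, 5.60, 5.61, 5.62, 5.63, 5.65, 5.66, 5.67, 5.68, 5.69, 5.73, 5.74, 5.75, 5.76, 5.85, 5.91, 5.99
α = 0.10; lower rank = 40 × 0.050 = 2; upper rank = 40 × 0.950 = 38.
The 2nd smallest replicate is 5.14; the 38th is 5.85.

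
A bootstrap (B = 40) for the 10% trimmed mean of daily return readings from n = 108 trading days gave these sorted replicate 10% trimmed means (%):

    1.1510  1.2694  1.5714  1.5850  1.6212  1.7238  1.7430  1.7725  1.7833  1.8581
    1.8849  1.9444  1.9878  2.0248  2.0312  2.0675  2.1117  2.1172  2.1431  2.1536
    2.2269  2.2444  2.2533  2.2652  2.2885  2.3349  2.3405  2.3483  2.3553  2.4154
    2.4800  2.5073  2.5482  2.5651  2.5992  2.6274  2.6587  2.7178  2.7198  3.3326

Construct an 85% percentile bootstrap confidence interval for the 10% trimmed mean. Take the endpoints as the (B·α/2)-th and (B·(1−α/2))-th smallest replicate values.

(1.5714, 2.6587)

α = 0.15; lower rank = 40 × 0.075 = 3; upper rank = 40 × 0.925 = 37.
The 3rd smallest replicate is 1.5714; the 37th is 2.6587.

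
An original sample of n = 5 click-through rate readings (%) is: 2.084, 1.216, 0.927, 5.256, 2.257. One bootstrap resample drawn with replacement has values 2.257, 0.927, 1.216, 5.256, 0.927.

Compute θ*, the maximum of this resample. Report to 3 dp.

θ* = 5.256

Maximum = 5.256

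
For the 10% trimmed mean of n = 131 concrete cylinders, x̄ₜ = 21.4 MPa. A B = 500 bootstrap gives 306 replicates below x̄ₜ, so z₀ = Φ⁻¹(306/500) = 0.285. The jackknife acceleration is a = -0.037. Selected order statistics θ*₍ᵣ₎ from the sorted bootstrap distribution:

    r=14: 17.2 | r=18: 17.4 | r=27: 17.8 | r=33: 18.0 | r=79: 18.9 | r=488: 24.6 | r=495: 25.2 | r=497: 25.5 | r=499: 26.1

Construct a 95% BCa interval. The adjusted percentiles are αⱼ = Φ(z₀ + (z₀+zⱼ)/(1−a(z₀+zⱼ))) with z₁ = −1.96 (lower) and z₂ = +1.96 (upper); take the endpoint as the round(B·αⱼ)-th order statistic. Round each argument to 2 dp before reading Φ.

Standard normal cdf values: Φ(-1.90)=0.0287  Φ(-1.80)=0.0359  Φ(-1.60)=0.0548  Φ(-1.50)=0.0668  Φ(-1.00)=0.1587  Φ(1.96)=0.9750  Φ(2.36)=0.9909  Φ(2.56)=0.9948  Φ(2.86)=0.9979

Lower: z₀ + z₁ = 0.285 + (-1.960) = -1.675; 1 − a(z₀+z₁) = 1 − (-0.037)(-1.675) = 0.9380; argument = 0.285 + (-1.675)/0.9380 = -1.5007 → -1.50.
α₁ = Φ(-1.50) = 0.0668; rank = round(500 × 0.0668) = 33; θ*₍33₎ = 18.0.
Upper: z₀ + z₂ = 2.245; 1 − a(z₀+z₂) = 1.0831; argument = 2.3578 → 2.36; α₂ = 0.9909; rank = 495; θ*₍495₎ = 25.2.

(18.0, 25.2)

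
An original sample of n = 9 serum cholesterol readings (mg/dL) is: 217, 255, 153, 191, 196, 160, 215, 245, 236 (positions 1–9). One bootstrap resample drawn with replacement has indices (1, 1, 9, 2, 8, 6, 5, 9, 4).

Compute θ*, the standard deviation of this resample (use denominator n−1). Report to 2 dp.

Resample values: 217, 217, 236, 255, 245, 160, 196, 236, 191.
Mean = 217.0000; sum of squared deviations = 7316.0000
s² = 7316.0000 / 8 = 914.5000
s = √914.5000 = 30.24

θ* = 30.24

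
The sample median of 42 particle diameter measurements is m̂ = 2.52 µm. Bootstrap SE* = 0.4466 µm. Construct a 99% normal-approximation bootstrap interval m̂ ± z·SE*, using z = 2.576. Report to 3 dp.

(1.370, 3.670)

Margin = 2.576 × 0.4466 = 1.1504
Interval: 2.52 ± 1.1504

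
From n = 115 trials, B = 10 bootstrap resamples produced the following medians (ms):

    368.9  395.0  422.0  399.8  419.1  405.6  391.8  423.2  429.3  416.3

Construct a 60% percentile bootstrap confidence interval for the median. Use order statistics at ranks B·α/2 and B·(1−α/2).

Sorted replicates: 368.9, 391.8, 395.0, 399.8, 405.6, 416.3, 419.1, 422.0, 423.2, 429.3
α = 0.40; lower rank = 10 × 0.200 = 2; upper rank = 10 × 0.800 = 8.
The 2nd smallest replicate is 391.8; the 8th is 422.0.

(391.8, 422.0)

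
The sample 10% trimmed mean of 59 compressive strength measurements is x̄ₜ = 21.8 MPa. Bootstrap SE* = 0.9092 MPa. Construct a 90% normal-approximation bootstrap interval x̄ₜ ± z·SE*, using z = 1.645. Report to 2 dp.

Margin = 1.645 × 0.9092 = 1.496
Interval: 21.8 ± 1.496

(20.30, 23.30)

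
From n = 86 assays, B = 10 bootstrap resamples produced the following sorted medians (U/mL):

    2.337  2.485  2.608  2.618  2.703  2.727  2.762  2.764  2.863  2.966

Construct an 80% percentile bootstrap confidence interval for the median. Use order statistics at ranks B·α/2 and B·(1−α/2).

α = 0.20; lower rank = 10 × 0.100 = 1; upper rank = 10 × 0.900 = 9.
The 1st smallest replicate is 2.337; the 9th is 2.863.

(2.337, 2.863)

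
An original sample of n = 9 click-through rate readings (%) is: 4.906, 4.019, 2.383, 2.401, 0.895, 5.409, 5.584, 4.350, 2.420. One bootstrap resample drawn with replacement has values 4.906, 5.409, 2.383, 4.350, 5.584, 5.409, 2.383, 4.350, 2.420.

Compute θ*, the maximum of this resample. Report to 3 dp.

θ* = 5.584

Maximum = 5.584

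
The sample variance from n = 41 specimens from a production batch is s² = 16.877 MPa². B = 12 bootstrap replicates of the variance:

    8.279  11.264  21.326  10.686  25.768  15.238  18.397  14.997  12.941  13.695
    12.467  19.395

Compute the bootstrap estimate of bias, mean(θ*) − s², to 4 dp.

mean(θ*) = (8.279 + 11.264 + 21.326 + 10.686 + 25.768 + 15.238 + 18.397 + 14.997 + 12.941 + 13.695 + 12.467 + 19.395) / 12 = 15.37108
bias = 15.37108 − 16.877

bias = −1.5059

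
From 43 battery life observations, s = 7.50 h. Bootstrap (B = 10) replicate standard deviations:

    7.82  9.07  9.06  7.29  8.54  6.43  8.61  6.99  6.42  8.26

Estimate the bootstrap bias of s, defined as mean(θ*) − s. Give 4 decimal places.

bias = +0.3490

mean(θ*) = (7.82 + 9.07 + 9.06 + 7.29 + 8.54 + 6.43 + 8.61 + 6.99 + 6.42 + 8.26) / 10 = 7.84900
bias = 7.84900 − 7.50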